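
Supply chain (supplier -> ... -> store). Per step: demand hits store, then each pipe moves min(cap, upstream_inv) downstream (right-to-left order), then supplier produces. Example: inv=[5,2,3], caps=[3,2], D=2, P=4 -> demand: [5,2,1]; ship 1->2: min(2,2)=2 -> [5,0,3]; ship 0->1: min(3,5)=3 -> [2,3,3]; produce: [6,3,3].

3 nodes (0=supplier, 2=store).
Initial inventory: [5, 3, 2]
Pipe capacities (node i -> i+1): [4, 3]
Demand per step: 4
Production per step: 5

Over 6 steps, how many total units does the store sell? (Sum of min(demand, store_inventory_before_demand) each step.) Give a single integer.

Step 1: sold=2 (running total=2) -> [6 4 3]
Step 2: sold=3 (running total=5) -> [7 5 3]
Step 3: sold=3 (running total=8) -> [8 6 3]
Step 4: sold=3 (running total=11) -> [9 7 3]
Step 5: sold=3 (running total=14) -> [10 8 3]
Step 6: sold=3 (running total=17) -> [11 9 3]

Answer: 17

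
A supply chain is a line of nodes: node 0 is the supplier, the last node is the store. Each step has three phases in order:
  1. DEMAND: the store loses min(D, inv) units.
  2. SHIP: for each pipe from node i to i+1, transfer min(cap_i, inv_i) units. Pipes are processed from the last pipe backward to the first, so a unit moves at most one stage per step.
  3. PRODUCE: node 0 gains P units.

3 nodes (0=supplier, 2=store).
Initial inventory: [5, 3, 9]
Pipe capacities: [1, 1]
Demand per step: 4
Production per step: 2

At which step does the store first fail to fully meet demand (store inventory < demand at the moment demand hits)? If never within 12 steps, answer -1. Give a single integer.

Step 1: demand=4,sold=4 ship[1->2]=1 ship[0->1]=1 prod=2 -> [6 3 6]
Step 2: demand=4,sold=4 ship[1->2]=1 ship[0->1]=1 prod=2 -> [7 3 3]
Step 3: demand=4,sold=3 ship[1->2]=1 ship[0->1]=1 prod=2 -> [8 3 1]
Step 4: demand=4,sold=1 ship[1->2]=1 ship[0->1]=1 prod=2 -> [9 3 1]
Step 5: demand=4,sold=1 ship[1->2]=1 ship[0->1]=1 prod=2 -> [10 3 1]
Step 6: demand=4,sold=1 ship[1->2]=1 ship[0->1]=1 prod=2 -> [11 3 1]
Step 7: demand=4,sold=1 ship[1->2]=1 ship[0->1]=1 prod=2 -> [12 3 1]
Step 8: demand=4,sold=1 ship[1->2]=1 ship[0->1]=1 prod=2 -> [13 3 1]
Step 9: demand=4,sold=1 ship[1->2]=1 ship[0->1]=1 prod=2 -> [14 3 1]
Step 10: demand=4,sold=1 ship[1->2]=1 ship[0->1]=1 prod=2 -> [15 3 1]
Step 11: demand=4,sold=1 ship[1->2]=1 ship[0->1]=1 prod=2 -> [16 3 1]
Step 12: demand=4,sold=1 ship[1->2]=1 ship[0->1]=1 prod=2 -> [17 3 1]
First stockout at step 3

3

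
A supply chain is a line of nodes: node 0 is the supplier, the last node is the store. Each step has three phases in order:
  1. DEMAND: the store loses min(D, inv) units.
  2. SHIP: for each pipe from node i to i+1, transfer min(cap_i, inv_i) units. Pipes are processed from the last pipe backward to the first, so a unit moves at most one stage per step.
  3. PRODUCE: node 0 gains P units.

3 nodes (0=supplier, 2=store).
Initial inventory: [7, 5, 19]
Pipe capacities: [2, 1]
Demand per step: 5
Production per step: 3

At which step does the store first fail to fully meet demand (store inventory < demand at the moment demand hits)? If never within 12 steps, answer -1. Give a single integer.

Step 1: demand=5,sold=5 ship[1->2]=1 ship[0->1]=2 prod=3 -> [8 6 15]
Step 2: demand=5,sold=5 ship[1->2]=1 ship[0->1]=2 prod=3 -> [9 7 11]
Step 3: demand=5,sold=5 ship[1->2]=1 ship[0->1]=2 prod=3 -> [10 8 7]
Step 4: demand=5,sold=5 ship[1->2]=1 ship[0->1]=2 prod=3 -> [11 9 3]
Step 5: demand=5,sold=3 ship[1->2]=1 ship[0->1]=2 prod=3 -> [12 10 1]
Step 6: demand=5,sold=1 ship[1->2]=1 ship[0->1]=2 prod=3 -> [13 11 1]
Step 7: demand=5,sold=1 ship[1->2]=1 ship[0->1]=2 prod=3 -> [14 12 1]
Step 8: demand=5,sold=1 ship[1->2]=1 ship[0->1]=2 prod=3 -> [15 13 1]
Step 9: demand=5,sold=1 ship[1->2]=1 ship[0->1]=2 prod=3 -> [16 14 1]
Step 10: demand=5,sold=1 ship[1->2]=1 ship[0->1]=2 prod=3 -> [17 15 1]
Step 11: demand=5,sold=1 ship[1->2]=1 ship[0->1]=2 prod=3 -> [18 16 1]
Step 12: demand=5,sold=1 ship[1->2]=1 ship[0->1]=2 prod=3 -> [19 17 1]
First stockout at step 5

5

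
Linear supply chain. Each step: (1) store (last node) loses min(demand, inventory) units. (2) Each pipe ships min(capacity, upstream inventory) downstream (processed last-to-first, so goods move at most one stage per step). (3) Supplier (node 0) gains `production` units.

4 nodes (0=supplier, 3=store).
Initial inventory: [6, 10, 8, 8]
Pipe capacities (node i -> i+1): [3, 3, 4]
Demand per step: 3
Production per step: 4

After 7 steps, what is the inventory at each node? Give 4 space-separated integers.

Step 1: demand=3,sold=3 ship[2->3]=4 ship[1->2]=3 ship[0->1]=3 prod=4 -> inv=[7 10 7 9]
Step 2: demand=3,sold=3 ship[2->3]=4 ship[1->2]=3 ship[0->1]=3 prod=4 -> inv=[8 10 6 10]
Step 3: demand=3,sold=3 ship[2->3]=4 ship[1->2]=3 ship[0->1]=3 prod=4 -> inv=[9 10 5 11]
Step 4: demand=3,sold=3 ship[2->3]=4 ship[1->2]=3 ship[0->1]=3 prod=4 -> inv=[10 10 4 12]
Step 5: demand=3,sold=3 ship[2->3]=4 ship[1->2]=3 ship[0->1]=3 prod=4 -> inv=[11 10 3 13]
Step 6: demand=3,sold=3 ship[2->3]=3 ship[1->2]=3 ship[0->1]=3 prod=4 -> inv=[12 10 3 13]
Step 7: demand=3,sold=3 ship[2->3]=3 ship[1->2]=3 ship[0->1]=3 prod=4 -> inv=[13 10 3 13]

13 10 3 13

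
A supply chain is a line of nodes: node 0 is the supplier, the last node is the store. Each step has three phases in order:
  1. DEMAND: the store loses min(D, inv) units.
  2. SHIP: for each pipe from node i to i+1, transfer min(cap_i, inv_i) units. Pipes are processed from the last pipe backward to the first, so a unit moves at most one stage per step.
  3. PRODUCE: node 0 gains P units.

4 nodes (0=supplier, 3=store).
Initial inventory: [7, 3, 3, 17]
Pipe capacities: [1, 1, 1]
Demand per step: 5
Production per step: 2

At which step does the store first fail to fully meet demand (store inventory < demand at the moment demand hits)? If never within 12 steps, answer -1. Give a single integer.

Step 1: demand=5,sold=5 ship[2->3]=1 ship[1->2]=1 ship[0->1]=1 prod=2 -> [8 3 3 13]
Step 2: demand=5,sold=5 ship[2->3]=1 ship[1->2]=1 ship[0->1]=1 prod=2 -> [9 3 3 9]
Step 3: demand=5,sold=5 ship[2->3]=1 ship[1->2]=1 ship[0->1]=1 prod=2 -> [10 3 3 5]
Step 4: demand=5,sold=5 ship[2->3]=1 ship[1->2]=1 ship[0->1]=1 prod=2 -> [11 3 3 1]
Step 5: demand=5,sold=1 ship[2->3]=1 ship[1->2]=1 ship[0->1]=1 prod=2 -> [12 3 3 1]
Step 6: demand=5,sold=1 ship[2->3]=1 ship[1->2]=1 ship[0->1]=1 prod=2 -> [13 3 3 1]
Step 7: demand=5,sold=1 ship[2->3]=1 ship[1->2]=1 ship[0->1]=1 prod=2 -> [14 3 3 1]
Step 8: demand=5,sold=1 ship[2->3]=1 ship[1->2]=1 ship[0->1]=1 prod=2 -> [15 3 3 1]
Step 9: demand=5,sold=1 ship[2->3]=1 ship[1->2]=1 ship[0->1]=1 prod=2 -> [16 3 3 1]
Step 10: demand=5,sold=1 ship[2->3]=1 ship[1->2]=1 ship[0->1]=1 prod=2 -> [17 3 3 1]
Step 11: demand=5,sold=1 ship[2->3]=1 ship[1->2]=1 ship[0->1]=1 prod=2 -> [18 3 3 1]
Step 12: demand=5,sold=1 ship[2->3]=1 ship[1->2]=1 ship[0->1]=1 prod=2 -> [19 3 3 1]
First stockout at step 5

5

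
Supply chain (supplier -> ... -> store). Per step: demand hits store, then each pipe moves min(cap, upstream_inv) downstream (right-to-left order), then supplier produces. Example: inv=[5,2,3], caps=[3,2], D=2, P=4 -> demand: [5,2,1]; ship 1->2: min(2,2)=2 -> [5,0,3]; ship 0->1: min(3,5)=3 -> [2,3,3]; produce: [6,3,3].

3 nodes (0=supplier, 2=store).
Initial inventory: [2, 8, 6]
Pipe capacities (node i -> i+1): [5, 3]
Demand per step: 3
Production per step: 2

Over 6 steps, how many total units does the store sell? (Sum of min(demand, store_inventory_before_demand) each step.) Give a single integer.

Step 1: sold=3 (running total=3) -> [2 7 6]
Step 2: sold=3 (running total=6) -> [2 6 6]
Step 3: sold=3 (running total=9) -> [2 5 6]
Step 4: sold=3 (running total=12) -> [2 4 6]
Step 5: sold=3 (running total=15) -> [2 3 6]
Step 6: sold=3 (running total=18) -> [2 2 6]

Answer: 18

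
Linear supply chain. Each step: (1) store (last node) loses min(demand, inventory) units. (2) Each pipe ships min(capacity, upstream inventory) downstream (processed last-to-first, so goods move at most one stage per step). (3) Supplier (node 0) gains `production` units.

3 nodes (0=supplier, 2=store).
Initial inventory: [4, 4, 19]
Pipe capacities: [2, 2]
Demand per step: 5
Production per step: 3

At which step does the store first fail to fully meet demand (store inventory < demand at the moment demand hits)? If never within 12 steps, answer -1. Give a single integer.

Step 1: demand=5,sold=5 ship[1->2]=2 ship[0->1]=2 prod=3 -> [5 4 16]
Step 2: demand=5,sold=5 ship[1->2]=2 ship[0->1]=2 prod=3 -> [6 4 13]
Step 3: demand=5,sold=5 ship[1->2]=2 ship[0->1]=2 prod=3 -> [7 4 10]
Step 4: demand=5,sold=5 ship[1->2]=2 ship[0->1]=2 prod=3 -> [8 4 7]
Step 5: demand=5,sold=5 ship[1->2]=2 ship[0->1]=2 prod=3 -> [9 4 4]
Step 6: demand=5,sold=4 ship[1->2]=2 ship[0->1]=2 prod=3 -> [10 4 2]
Step 7: demand=5,sold=2 ship[1->2]=2 ship[0->1]=2 prod=3 -> [11 4 2]
Step 8: demand=5,sold=2 ship[1->2]=2 ship[0->1]=2 prod=3 -> [12 4 2]
Step 9: demand=5,sold=2 ship[1->2]=2 ship[0->1]=2 prod=3 -> [13 4 2]
Step 10: demand=5,sold=2 ship[1->2]=2 ship[0->1]=2 prod=3 -> [14 4 2]
Step 11: demand=5,sold=2 ship[1->2]=2 ship[0->1]=2 prod=3 -> [15 4 2]
Step 12: demand=5,sold=2 ship[1->2]=2 ship[0->1]=2 prod=3 -> [16 4 2]
First stockout at step 6

6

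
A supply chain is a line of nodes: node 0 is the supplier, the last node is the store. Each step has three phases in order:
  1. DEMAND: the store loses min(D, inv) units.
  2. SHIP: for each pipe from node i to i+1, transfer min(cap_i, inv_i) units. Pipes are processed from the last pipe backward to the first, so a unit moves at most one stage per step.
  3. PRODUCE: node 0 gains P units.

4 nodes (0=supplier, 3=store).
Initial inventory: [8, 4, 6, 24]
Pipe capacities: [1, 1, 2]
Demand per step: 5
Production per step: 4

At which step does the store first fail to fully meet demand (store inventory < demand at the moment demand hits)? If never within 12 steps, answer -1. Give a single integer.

Step 1: demand=5,sold=5 ship[2->3]=2 ship[1->2]=1 ship[0->1]=1 prod=4 -> [11 4 5 21]
Step 2: demand=5,sold=5 ship[2->3]=2 ship[1->2]=1 ship[0->1]=1 prod=4 -> [14 4 4 18]
Step 3: demand=5,sold=5 ship[2->3]=2 ship[1->2]=1 ship[0->1]=1 prod=4 -> [17 4 3 15]
Step 4: demand=5,sold=5 ship[2->3]=2 ship[1->2]=1 ship[0->1]=1 prod=4 -> [20 4 2 12]
Step 5: demand=5,sold=5 ship[2->3]=2 ship[1->2]=1 ship[0->1]=1 prod=4 -> [23 4 1 9]
Step 6: demand=5,sold=5 ship[2->3]=1 ship[1->2]=1 ship[0->1]=1 prod=4 -> [26 4 1 5]
Step 7: demand=5,sold=5 ship[2->3]=1 ship[1->2]=1 ship[0->1]=1 prod=4 -> [29 4 1 1]
Step 8: demand=5,sold=1 ship[2->3]=1 ship[1->2]=1 ship[0->1]=1 prod=4 -> [32 4 1 1]
Step 9: demand=5,sold=1 ship[2->3]=1 ship[1->2]=1 ship[0->1]=1 prod=4 -> [35 4 1 1]
Step 10: demand=5,sold=1 ship[2->3]=1 ship[1->2]=1 ship[0->1]=1 prod=4 -> [38 4 1 1]
Step 11: demand=5,sold=1 ship[2->3]=1 ship[1->2]=1 ship[0->1]=1 prod=4 -> [41 4 1 1]
Step 12: demand=5,sold=1 ship[2->3]=1 ship[1->2]=1 ship[0->1]=1 prod=4 -> [44 4 1 1]
First stockout at step 8

8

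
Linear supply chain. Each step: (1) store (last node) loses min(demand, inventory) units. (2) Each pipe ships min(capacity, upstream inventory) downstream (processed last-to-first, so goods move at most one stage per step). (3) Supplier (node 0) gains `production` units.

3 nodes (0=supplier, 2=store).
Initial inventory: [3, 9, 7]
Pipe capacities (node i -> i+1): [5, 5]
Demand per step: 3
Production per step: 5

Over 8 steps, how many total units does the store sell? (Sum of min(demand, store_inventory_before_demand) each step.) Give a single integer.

Step 1: sold=3 (running total=3) -> [5 7 9]
Step 2: sold=3 (running total=6) -> [5 7 11]
Step 3: sold=3 (running total=9) -> [5 7 13]
Step 4: sold=3 (running total=12) -> [5 7 15]
Step 5: sold=3 (running total=15) -> [5 7 17]
Step 6: sold=3 (running total=18) -> [5 7 19]
Step 7: sold=3 (running total=21) -> [5 7 21]
Step 8: sold=3 (running total=24) -> [5 7 23]

Answer: 24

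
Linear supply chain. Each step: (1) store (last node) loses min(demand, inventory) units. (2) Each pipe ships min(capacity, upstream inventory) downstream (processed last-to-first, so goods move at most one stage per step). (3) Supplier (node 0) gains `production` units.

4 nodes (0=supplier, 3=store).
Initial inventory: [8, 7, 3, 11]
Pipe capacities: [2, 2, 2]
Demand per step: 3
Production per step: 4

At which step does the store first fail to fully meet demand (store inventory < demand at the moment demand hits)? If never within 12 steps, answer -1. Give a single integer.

Step 1: demand=3,sold=3 ship[2->3]=2 ship[1->2]=2 ship[0->1]=2 prod=4 -> [10 7 3 10]
Step 2: demand=3,sold=3 ship[2->3]=2 ship[1->2]=2 ship[0->1]=2 prod=4 -> [12 7 3 9]
Step 3: demand=3,sold=3 ship[2->3]=2 ship[1->2]=2 ship[0->1]=2 prod=4 -> [14 7 3 8]
Step 4: demand=3,sold=3 ship[2->3]=2 ship[1->2]=2 ship[0->1]=2 prod=4 -> [16 7 3 7]
Step 5: demand=3,sold=3 ship[2->3]=2 ship[1->2]=2 ship[0->1]=2 prod=4 -> [18 7 3 6]
Step 6: demand=3,sold=3 ship[2->3]=2 ship[1->2]=2 ship[0->1]=2 prod=4 -> [20 7 3 5]
Step 7: demand=3,sold=3 ship[2->3]=2 ship[1->2]=2 ship[0->1]=2 prod=4 -> [22 7 3 4]
Step 8: demand=3,sold=3 ship[2->3]=2 ship[1->2]=2 ship[0->1]=2 prod=4 -> [24 7 3 3]
Step 9: demand=3,sold=3 ship[2->3]=2 ship[1->2]=2 ship[0->1]=2 prod=4 -> [26 7 3 2]
Step 10: demand=3,sold=2 ship[2->3]=2 ship[1->2]=2 ship[0->1]=2 prod=4 -> [28 7 3 2]
Step 11: demand=3,sold=2 ship[2->3]=2 ship[1->2]=2 ship[0->1]=2 prod=4 -> [30 7 3 2]
Step 12: demand=3,sold=2 ship[2->3]=2 ship[1->2]=2 ship[0->1]=2 prod=4 -> [32 7 3 2]
First stockout at step 10

10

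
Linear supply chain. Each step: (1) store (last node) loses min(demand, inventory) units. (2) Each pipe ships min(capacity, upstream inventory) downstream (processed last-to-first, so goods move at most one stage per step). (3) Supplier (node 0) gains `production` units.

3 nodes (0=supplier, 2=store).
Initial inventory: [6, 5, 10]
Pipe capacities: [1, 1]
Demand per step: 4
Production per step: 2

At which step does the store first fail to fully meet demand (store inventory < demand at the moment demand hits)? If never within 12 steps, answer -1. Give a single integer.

Step 1: demand=4,sold=4 ship[1->2]=1 ship[0->1]=1 prod=2 -> [7 5 7]
Step 2: demand=4,sold=4 ship[1->2]=1 ship[0->1]=1 prod=2 -> [8 5 4]
Step 3: demand=4,sold=4 ship[1->2]=1 ship[0->1]=1 prod=2 -> [9 5 1]
Step 4: demand=4,sold=1 ship[1->2]=1 ship[0->1]=1 prod=2 -> [10 5 1]
Step 5: demand=4,sold=1 ship[1->2]=1 ship[0->1]=1 prod=2 -> [11 5 1]
Step 6: demand=4,sold=1 ship[1->2]=1 ship[0->1]=1 prod=2 -> [12 5 1]
Step 7: demand=4,sold=1 ship[1->2]=1 ship[0->1]=1 prod=2 -> [13 5 1]
Step 8: demand=4,sold=1 ship[1->2]=1 ship[0->1]=1 prod=2 -> [14 5 1]
Step 9: demand=4,sold=1 ship[1->2]=1 ship[0->1]=1 prod=2 -> [15 5 1]
Step 10: demand=4,sold=1 ship[1->2]=1 ship[0->1]=1 prod=2 -> [16 5 1]
Step 11: demand=4,sold=1 ship[1->2]=1 ship[0->1]=1 prod=2 -> [17 5 1]
Step 12: demand=4,sold=1 ship[1->2]=1 ship[0->1]=1 prod=2 -> [18 5 1]
First stockout at step 4

4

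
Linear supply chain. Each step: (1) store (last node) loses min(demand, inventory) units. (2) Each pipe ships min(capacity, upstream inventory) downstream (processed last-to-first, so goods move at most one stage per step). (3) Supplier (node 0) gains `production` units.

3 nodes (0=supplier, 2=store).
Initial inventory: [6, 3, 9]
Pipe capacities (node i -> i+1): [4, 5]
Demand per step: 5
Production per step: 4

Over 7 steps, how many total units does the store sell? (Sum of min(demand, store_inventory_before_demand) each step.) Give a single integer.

Answer: 32

Derivation:
Step 1: sold=5 (running total=5) -> [6 4 7]
Step 2: sold=5 (running total=10) -> [6 4 6]
Step 3: sold=5 (running total=15) -> [6 4 5]
Step 4: sold=5 (running total=20) -> [6 4 4]
Step 5: sold=4 (running total=24) -> [6 4 4]
Step 6: sold=4 (running total=28) -> [6 4 4]
Step 7: sold=4 (running total=32) -> [6 4 4]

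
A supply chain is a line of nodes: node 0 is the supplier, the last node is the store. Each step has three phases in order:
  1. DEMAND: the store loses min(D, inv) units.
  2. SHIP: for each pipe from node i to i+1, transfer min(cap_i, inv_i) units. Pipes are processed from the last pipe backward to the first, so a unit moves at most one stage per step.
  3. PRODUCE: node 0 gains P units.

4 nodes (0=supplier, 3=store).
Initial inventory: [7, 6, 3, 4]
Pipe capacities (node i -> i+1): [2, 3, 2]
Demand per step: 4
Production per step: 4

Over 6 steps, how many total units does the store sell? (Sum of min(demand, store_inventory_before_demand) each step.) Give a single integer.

Answer: 14

Derivation:
Step 1: sold=4 (running total=4) -> [9 5 4 2]
Step 2: sold=2 (running total=6) -> [11 4 5 2]
Step 3: sold=2 (running total=8) -> [13 3 6 2]
Step 4: sold=2 (running total=10) -> [15 2 7 2]
Step 5: sold=2 (running total=12) -> [17 2 7 2]
Step 6: sold=2 (running total=14) -> [19 2 7 2]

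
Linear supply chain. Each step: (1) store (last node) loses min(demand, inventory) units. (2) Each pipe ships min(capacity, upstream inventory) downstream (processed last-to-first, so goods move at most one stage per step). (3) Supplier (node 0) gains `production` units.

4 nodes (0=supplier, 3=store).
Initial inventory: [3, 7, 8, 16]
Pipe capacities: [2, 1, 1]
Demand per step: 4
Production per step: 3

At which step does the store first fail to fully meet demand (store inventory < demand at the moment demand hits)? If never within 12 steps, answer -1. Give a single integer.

Step 1: demand=4,sold=4 ship[2->3]=1 ship[1->2]=1 ship[0->1]=2 prod=3 -> [4 8 8 13]
Step 2: demand=4,sold=4 ship[2->3]=1 ship[1->2]=1 ship[0->1]=2 prod=3 -> [5 9 8 10]
Step 3: demand=4,sold=4 ship[2->3]=1 ship[1->2]=1 ship[0->1]=2 prod=3 -> [6 10 8 7]
Step 4: demand=4,sold=4 ship[2->3]=1 ship[1->2]=1 ship[0->1]=2 prod=3 -> [7 11 8 4]
Step 5: demand=4,sold=4 ship[2->3]=1 ship[1->2]=1 ship[0->1]=2 prod=3 -> [8 12 8 1]
Step 6: demand=4,sold=1 ship[2->3]=1 ship[1->2]=1 ship[0->1]=2 prod=3 -> [9 13 8 1]
Step 7: demand=4,sold=1 ship[2->3]=1 ship[1->2]=1 ship[0->1]=2 prod=3 -> [10 14 8 1]
Step 8: demand=4,sold=1 ship[2->3]=1 ship[1->2]=1 ship[0->1]=2 prod=3 -> [11 15 8 1]
Step 9: demand=4,sold=1 ship[2->3]=1 ship[1->2]=1 ship[0->1]=2 prod=3 -> [12 16 8 1]
Step 10: demand=4,sold=1 ship[2->3]=1 ship[1->2]=1 ship[0->1]=2 prod=3 -> [13 17 8 1]
Step 11: demand=4,sold=1 ship[2->3]=1 ship[1->2]=1 ship[0->1]=2 prod=3 -> [14 18 8 1]
Step 12: demand=4,sold=1 ship[2->3]=1 ship[1->2]=1 ship[0->1]=2 prod=3 -> [15 19 8 1]
First stockout at step 6

6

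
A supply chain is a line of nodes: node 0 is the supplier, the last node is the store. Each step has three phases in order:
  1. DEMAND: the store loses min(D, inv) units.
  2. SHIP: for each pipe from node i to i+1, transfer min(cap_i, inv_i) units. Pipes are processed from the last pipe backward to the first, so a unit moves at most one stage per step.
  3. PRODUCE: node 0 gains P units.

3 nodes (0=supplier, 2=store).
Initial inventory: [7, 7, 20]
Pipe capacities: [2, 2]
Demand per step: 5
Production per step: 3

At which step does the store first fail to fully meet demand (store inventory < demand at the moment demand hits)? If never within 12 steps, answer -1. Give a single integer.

Step 1: demand=5,sold=5 ship[1->2]=2 ship[0->1]=2 prod=3 -> [8 7 17]
Step 2: demand=5,sold=5 ship[1->2]=2 ship[0->1]=2 prod=3 -> [9 7 14]
Step 3: demand=5,sold=5 ship[1->2]=2 ship[0->1]=2 prod=3 -> [10 7 11]
Step 4: demand=5,sold=5 ship[1->2]=2 ship[0->1]=2 prod=3 -> [11 7 8]
Step 5: demand=5,sold=5 ship[1->2]=2 ship[0->1]=2 prod=3 -> [12 7 5]
Step 6: demand=5,sold=5 ship[1->2]=2 ship[0->1]=2 prod=3 -> [13 7 2]
Step 7: demand=5,sold=2 ship[1->2]=2 ship[0->1]=2 prod=3 -> [14 7 2]
Step 8: demand=5,sold=2 ship[1->2]=2 ship[0->1]=2 prod=3 -> [15 7 2]
Step 9: demand=5,sold=2 ship[1->2]=2 ship[0->1]=2 prod=3 -> [16 7 2]
Step 10: demand=5,sold=2 ship[1->2]=2 ship[0->1]=2 prod=3 -> [17 7 2]
Step 11: demand=5,sold=2 ship[1->2]=2 ship[0->1]=2 prod=3 -> [18 7 2]
Step 12: demand=5,sold=2 ship[1->2]=2 ship[0->1]=2 prod=3 -> [19 7 2]
First stockout at step 7

7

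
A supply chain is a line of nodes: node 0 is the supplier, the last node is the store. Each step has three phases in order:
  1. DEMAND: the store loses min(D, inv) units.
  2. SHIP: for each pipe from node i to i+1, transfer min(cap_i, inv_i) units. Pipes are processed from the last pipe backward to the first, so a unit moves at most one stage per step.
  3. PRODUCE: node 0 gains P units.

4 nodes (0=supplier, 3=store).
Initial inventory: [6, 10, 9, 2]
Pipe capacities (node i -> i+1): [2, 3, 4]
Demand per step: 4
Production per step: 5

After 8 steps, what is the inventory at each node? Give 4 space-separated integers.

Step 1: demand=4,sold=2 ship[2->3]=4 ship[1->2]=3 ship[0->1]=2 prod=5 -> inv=[9 9 8 4]
Step 2: demand=4,sold=4 ship[2->3]=4 ship[1->2]=3 ship[0->1]=2 prod=5 -> inv=[12 8 7 4]
Step 3: demand=4,sold=4 ship[2->3]=4 ship[1->2]=3 ship[0->1]=2 prod=5 -> inv=[15 7 6 4]
Step 4: demand=4,sold=4 ship[2->3]=4 ship[1->2]=3 ship[0->1]=2 prod=5 -> inv=[18 6 5 4]
Step 5: demand=4,sold=4 ship[2->3]=4 ship[1->2]=3 ship[0->1]=2 prod=5 -> inv=[21 5 4 4]
Step 6: demand=4,sold=4 ship[2->3]=4 ship[1->2]=3 ship[0->1]=2 prod=5 -> inv=[24 4 3 4]
Step 7: demand=4,sold=4 ship[2->3]=3 ship[1->2]=3 ship[0->1]=2 prod=5 -> inv=[27 3 3 3]
Step 8: demand=4,sold=3 ship[2->3]=3 ship[1->2]=3 ship[0->1]=2 prod=5 -> inv=[30 2 3 3]

30 2 3 3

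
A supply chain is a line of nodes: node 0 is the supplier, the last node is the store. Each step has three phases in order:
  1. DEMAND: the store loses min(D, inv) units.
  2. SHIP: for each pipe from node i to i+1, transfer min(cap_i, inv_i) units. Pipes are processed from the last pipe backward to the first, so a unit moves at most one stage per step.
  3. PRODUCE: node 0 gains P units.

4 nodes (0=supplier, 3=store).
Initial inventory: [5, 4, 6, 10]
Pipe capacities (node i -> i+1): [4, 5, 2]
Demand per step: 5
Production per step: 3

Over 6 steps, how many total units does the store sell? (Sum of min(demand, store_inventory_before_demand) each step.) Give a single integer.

Answer: 20

Derivation:
Step 1: sold=5 (running total=5) -> [4 4 8 7]
Step 2: sold=5 (running total=10) -> [3 4 10 4]
Step 3: sold=4 (running total=14) -> [3 3 12 2]
Step 4: sold=2 (running total=16) -> [3 3 13 2]
Step 5: sold=2 (running total=18) -> [3 3 14 2]
Step 6: sold=2 (running total=20) -> [3 3 15 2]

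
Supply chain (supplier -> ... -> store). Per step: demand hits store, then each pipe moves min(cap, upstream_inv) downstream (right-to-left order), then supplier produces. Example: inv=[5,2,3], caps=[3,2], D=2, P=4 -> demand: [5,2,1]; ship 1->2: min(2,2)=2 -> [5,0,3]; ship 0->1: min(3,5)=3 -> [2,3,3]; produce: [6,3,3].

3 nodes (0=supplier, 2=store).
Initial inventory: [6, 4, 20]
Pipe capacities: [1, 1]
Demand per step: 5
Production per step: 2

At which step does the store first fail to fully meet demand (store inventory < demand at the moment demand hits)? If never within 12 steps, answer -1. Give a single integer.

Step 1: demand=5,sold=5 ship[1->2]=1 ship[0->1]=1 prod=2 -> [7 4 16]
Step 2: demand=5,sold=5 ship[1->2]=1 ship[0->1]=1 prod=2 -> [8 4 12]
Step 3: demand=5,sold=5 ship[1->2]=1 ship[0->1]=1 prod=2 -> [9 4 8]
Step 4: demand=5,sold=5 ship[1->2]=1 ship[0->1]=1 prod=2 -> [10 4 4]
Step 5: demand=5,sold=4 ship[1->2]=1 ship[0->1]=1 prod=2 -> [11 4 1]
Step 6: demand=5,sold=1 ship[1->2]=1 ship[0->1]=1 prod=2 -> [12 4 1]
Step 7: demand=5,sold=1 ship[1->2]=1 ship[0->1]=1 prod=2 -> [13 4 1]
Step 8: demand=5,sold=1 ship[1->2]=1 ship[0->1]=1 prod=2 -> [14 4 1]
Step 9: demand=5,sold=1 ship[1->2]=1 ship[0->1]=1 prod=2 -> [15 4 1]
Step 10: demand=5,sold=1 ship[1->2]=1 ship[0->1]=1 prod=2 -> [16 4 1]
Step 11: demand=5,sold=1 ship[1->2]=1 ship[0->1]=1 prod=2 -> [17 4 1]
Step 12: demand=5,sold=1 ship[1->2]=1 ship[0->1]=1 prod=2 -> [18 4 1]
First stockout at step 5

5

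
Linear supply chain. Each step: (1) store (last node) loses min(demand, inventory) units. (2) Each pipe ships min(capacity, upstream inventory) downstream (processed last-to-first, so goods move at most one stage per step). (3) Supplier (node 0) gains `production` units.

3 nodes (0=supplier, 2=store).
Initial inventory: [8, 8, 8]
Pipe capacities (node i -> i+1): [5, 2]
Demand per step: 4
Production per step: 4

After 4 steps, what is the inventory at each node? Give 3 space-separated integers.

Step 1: demand=4,sold=4 ship[1->2]=2 ship[0->1]=5 prod=4 -> inv=[7 11 6]
Step 2: demand=4,sold=4 ship[1->2]=2 ship[0->1]=5 prod=4 -> inv=[6 14 4]
Step 3: demand=4,sold=4 ship[1->2]=2 ship[0->1]=5 prod=4 -> inv=[5 17 2]
Step 4: demand=4,sold=2 ship[1->2]=2 ship[0->1]=5 prod=4 -> inv=[4 20 2]

4 20 2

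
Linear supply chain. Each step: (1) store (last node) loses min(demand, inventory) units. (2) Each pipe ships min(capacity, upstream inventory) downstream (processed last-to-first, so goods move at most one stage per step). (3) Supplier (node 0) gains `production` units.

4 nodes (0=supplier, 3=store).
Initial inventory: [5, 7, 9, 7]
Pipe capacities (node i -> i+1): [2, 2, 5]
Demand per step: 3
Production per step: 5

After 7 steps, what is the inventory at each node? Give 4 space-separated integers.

Step 1: demand=3,sold=3 ship[2->3]=5 ship[1->2]=2 ship[0->1]=2 prod=5 -> inv=[8 7 6 9]
Step 2: demand=3,sold=3 ship[2->3]=5 ship[1->2]=2 ship[0->1]=2 prod=5 -> inv=[11 7 3 11]
Step 3: demand=3,sold=3 ship[2->3]=3 ship[1->2]=2 ship[0->1]=2 prod=5 -> inv=[14 7 2 11]
Step 4: demand=3,sold=3 ship[2->3]=2 ship[1->2]=2 ship[0->1]=2 prod=5 -> inv=[17 7 2 10]
Step 5: demand=3,sold=3 ship[2->3]=2 ship[1->2]=2 ship[0->1]=2 prod=5 -> inv=[20 7 2 9]
Step 6: demand=3,sold=3 ship[2->3]=2 ship[1->2]=2 ship[0->1]=2 prod=5 -> inv=[23 7 2 8]
Step 7: demand=3,sold=3 ship[2->3]=2 ship[1->2]=2 ship[0->1]=2 prod=5 -> inv=[26 7 2 7]

26 7 2 7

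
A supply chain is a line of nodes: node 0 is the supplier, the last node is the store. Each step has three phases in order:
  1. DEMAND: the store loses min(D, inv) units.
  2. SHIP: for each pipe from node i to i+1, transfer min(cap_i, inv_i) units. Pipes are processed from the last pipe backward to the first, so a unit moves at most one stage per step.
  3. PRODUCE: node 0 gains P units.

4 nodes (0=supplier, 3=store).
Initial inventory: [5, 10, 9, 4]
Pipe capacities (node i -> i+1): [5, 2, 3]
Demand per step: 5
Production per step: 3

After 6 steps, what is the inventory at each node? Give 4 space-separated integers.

Step 1: demand=5,sold=4 ship[2->3]=3 ship[1->2]=2 ship[0->1]=5 prod=3 -> inv=[3 13 8 3]
Step 2: demand=5,sold=3 ship[2->3]=3 ship[1->2]=2 ship[0->1]=3 prod=3 -> inv=[3 14 7 3]
Step 3: demand=5,sold=3 ship[2->3]=3 ship[1->2]=2 ship[0->1]=3 prod=3 -> inv=[3 15 6 3]
Step 4: demand=5,sold=3 ship[2->3]=3 ship[1->2]=2 ship[0->1]=3 prod=3 -> inv=[3 16 5 3]
Step 5: demand=5,sold=3 ship[2->3]=3 ship[1->2]=2 ship[0->1]=3 prod=3 -> inv=[3 17 4 3]
Step 6: demand=5,sold=3 ship[2->3]=3 ship[1->2]=2 ship[0->1]=3 prod=3 -> inv=[3 18 3 3]

3 18 3 3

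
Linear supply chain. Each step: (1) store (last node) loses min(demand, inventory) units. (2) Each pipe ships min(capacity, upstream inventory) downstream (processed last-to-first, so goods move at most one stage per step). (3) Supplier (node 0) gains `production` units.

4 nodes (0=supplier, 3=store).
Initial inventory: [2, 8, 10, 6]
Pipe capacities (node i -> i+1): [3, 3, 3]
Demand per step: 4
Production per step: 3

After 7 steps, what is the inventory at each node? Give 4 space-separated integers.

Step 1: demand=4,sold=4 ship[2->3]=3 ship[1->2]=3 ship[0->1]=2 prod=3 -> inv=[3 7 10 5]
Step 2: demand=4,sold=4 ship[2->3]=3 ship[1->2]=3 ship[0->1]=3 prod=3 -> inv=[3 7 10 4]
Step 3: demand=4,sold=4 ship[2->3]=3 ship[1->2]=3 ship[0->1]=3 prod=3 -> inv=[3 7 10 3]
Step 4: demand=4,sold=3 ship[2->3]=3 ship[1->2]=3 ship[0->1]=3 prod=3 -> inv=[3 7 10 3]
Step 5: demand=4,sold=3 ship[2->3]=3 ship[1->2]=3 ship[0->1]=3 prod=3 -> inv=[3 7 10 3]
Step 6: demand=4,sold=3 ship[2->3]=3 ship[1->2]=3 ship[0->1]=3 prod=3 -> inv=[3 7 10 3]
Step 7: demand=4,sold=3 ship[2->3]=3 ship[1->2]=3 ship[0->1]=3 prod=3 -> inv=[3 7 10 3]

3 7 10 3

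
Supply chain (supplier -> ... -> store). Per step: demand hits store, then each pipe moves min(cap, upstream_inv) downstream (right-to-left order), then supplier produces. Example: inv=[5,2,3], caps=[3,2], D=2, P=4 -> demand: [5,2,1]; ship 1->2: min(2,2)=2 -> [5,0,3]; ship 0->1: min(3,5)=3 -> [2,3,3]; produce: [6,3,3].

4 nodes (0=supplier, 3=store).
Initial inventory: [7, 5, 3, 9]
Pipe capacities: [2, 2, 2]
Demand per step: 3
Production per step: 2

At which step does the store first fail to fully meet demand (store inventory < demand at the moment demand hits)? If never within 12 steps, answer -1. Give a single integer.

Step 1: demand=3,sold=3 ship[2->3]=2 ship[1->2]=2 ship[0->1]=2 prod=2 -> [7 5 3 8]
Step 2: demand=3,sold=3 ship[2->3]=2 ship[1->2]=2 ship[0->1]=2 prod=2 -> [7 5 3 7]
Step 3: demand=3,sold=3 ship[2->3]=2 ship[1->2]=2 ship[0->1]=2 prod=2 -> [7 5 3 6]
Step 4: demand=3,sold=3 ship[2->3]=2 ship[1->2]=2 ship[0->1]=2 prod=2 -> [7 5 3 5]
Step 5: demand=3,sold=3 ship[2->3]=2 ship[1->2]=2 ship[0->1]=2 prod=2 -> [7 5 3 4]
Step 6: demand=3,sold=3 ship[2->3]=2 ship[1->2]=2 ship[0->1]=2 prod=2 -> [7 5 3 3]
Step 7: demand=3,sold=3 ship[2->3]=2 ship[1->2]=2 ship[0->1]=2 prod=2 -> [7 5 3 2]
Step 8: demand=3,sold=2 ship[2->3]=2 ship[1->2]=2 ship[0->1]=2 prod=2 -> [7 5 3 2]
Step 9: demand=3,sold=2 ship[2->3]=2 ship[1->2]=2 ship[0->1]=2 prod=2 -> [7 5 3 2]
Step 10: demand=3,sold=2 ship[2->3]=2 ship[1->2]=2 ship[0->1]=2 prod=2 -> [7 5 3 2]
Step 11: demand=3,sold=2 ship[2->3]=2 ship[1->2]=2 ship[0->1]=2 prod=2 -> [7 5 3 2]
Step 12: demand=3,sold=2 ship[2->3]=2 ship[1->2]=2 ship[0->1]=2 prod=2 -> [7 5 3 2]
First stockout at step 8

8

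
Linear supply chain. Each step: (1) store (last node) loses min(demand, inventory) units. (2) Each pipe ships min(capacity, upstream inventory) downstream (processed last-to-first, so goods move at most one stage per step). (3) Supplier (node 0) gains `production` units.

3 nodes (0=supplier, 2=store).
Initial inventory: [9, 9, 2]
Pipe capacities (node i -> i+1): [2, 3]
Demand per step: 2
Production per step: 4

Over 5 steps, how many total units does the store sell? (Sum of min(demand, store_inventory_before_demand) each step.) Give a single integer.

Step 1: sold=2 (running total=2) -> [11 8 3]
Step 2: sold=2 (running total=4) -> [13 7 4]
Step 3: sold=2 (running total=6) -> [15 6 5]
Step 4: sold=2 (running total=8) -> [17 5 6]
Step 5: sold=2 (running total=10) -> [19 4 7]

Answer: 10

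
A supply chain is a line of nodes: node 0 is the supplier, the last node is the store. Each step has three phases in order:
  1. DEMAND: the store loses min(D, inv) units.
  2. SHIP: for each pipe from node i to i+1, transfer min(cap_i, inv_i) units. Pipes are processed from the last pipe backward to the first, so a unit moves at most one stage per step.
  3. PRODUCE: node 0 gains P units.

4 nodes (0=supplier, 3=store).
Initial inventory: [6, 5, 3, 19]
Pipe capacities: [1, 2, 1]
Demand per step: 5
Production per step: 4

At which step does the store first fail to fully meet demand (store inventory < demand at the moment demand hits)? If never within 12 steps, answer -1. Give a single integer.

Step 1: demand=5,sold=5 ship[2->3]=1 ship[1->2]=2 ship[0->1]=1 prod=4 -> [9 4 4 15]
Step 2: demand=5,sold=5 ship[2->3]=1 ship[1->2]=2 ship[0->1]=1 prod=4 -> [12 3 5 11]
Step 3: demand=5,sold=5 ship[2->3]=1 ship[1->2]=2 ship[0->1]=1 prod=4 -> [15 2 6 7]
Step 4: demand=5,sold=5 ship[2->3]=1 ship[1->2]=2 ship[0->1]=1 prod=4 -> [18 1 7 3]
Step 5: demand=5,sold=3 ship[2->3]=1 ship[1->2]=1 ship[0->1]=1 prod=4 -> [21 1 7 1]
Step 6: demand=5,sold=1 ship[2->3]=1 ship[1->2]=1 ship[0->1]=1 prod=4 -> [24 1 7 1]
Step 7: demand=5,sold=1 ship[2->3]=1 ship[1->2]=1 ship[0->1]=1 prod=4 -> [27 1 7 1]
Step 8: demand=5,sold=1 ship[2->3]=1 ship[1->2]=1 ship[0->1]=1 prod=4 -> [30 1 7 1]
Step 9: demand=5,sold=1 ship[2->3]=1 ship[1->2]=1 ship[0->1]=1 prod=4 -> [33 1 7 1]
Step 10: demand=5,sold=1 ship[2->3]=1 ship[1->2]=1 ship[0->1]=1 prod=4 -> [36 1 7 1]
Step 11: demand=5,sold=1 ship[2->3]=1 ship[1->2]=1 ship[0->1]=1 prod=4 -> [39 1 7 1]
Step 12: demand=5,sold=1 ship[2->3]=1 ship[1->2]=1 ship[0->1]=1 prod=4 -> [42 1 7 1]
First stockout at step 5

5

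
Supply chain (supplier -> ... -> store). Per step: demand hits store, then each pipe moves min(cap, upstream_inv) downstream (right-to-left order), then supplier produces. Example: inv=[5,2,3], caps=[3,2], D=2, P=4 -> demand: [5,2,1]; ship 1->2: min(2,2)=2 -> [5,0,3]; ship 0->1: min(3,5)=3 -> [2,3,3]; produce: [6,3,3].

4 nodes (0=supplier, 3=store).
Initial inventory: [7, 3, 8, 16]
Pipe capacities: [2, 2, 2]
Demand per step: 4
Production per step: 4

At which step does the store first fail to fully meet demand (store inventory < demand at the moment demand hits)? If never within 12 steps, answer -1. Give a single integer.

Step 1: demand=4,sold=4 ship[2->3]=2 ship[1->2]=2 ship[0->1]=2 prod=4 -> [9 3 8 14]
Step 2: demand=4,sold=4 ship[2->3]=2 ship[1->2]=2 ship[0->1]=2 prod=4 -> [11 3 8 12]
Step 3: demand=4,sold=4 ship[2->3]=2 ship[1->2]=2 ship[0->1]=2 prod=4 -> [13 3 8 10]
Step 4: demand=4,sold=4 ship[2->3]=2 ship[1->2]=2 ship[0->1]=2 prod=4 -> [15 3 8 8]
Step 5: demand=4,sold=4 ship[2->3]=2 ship[1->2]=2 ship[0->1]=2 prod=4 -> [17 3 8 6]
Step 6: demand=4,sold=4 ship[2->3]=2 ship[1->2]=2 ship[0->1]=2 prod=4 -> [19 3 8 4]
Step 7: demand=4,sold=4 ship[2->3]=2 ship[1->2]=2 ship[0->1]=2 prod=4 -> [21 3 8 2]
Step 8: demand=4,sold=2 ship[2->3]=2 ship[1->2]=2 ship[0->1]=2 prod=4 -> [23 3 8 2]
Step 9: demand=4,sold=2 ship[2->3]=2 ship[1->2]=2 ship[0->1]=2 prod=4 -> [25 3 8 2]
Step 10: demand=4,sold=2 ship[2->3]=2 ship[1->2]=2 ship[0->1]=2 prod=4 -> [27 3 8 2]
Step 11: demand=4,sold=2 ship[2->3]=2 ship[1->2]=2 ship[0->1]=2 prod=4 -> [29 3 8 2]
Step 12: demand=4,sold=2 ship[2->3]=2 ship[1->2]=2 ship[0->1]=2 prod=4 -> [31 3 8 2]
First stockout at step 8

8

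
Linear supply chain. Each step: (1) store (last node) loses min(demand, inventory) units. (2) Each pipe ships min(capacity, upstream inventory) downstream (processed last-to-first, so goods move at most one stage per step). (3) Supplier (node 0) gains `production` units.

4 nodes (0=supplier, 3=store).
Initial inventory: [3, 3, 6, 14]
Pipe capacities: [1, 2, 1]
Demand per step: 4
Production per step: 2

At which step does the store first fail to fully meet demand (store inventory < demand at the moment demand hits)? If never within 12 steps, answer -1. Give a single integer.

Step 1: demand=4,sold=4 ship[2->3]=1 ship[1->2]=2 ship[0->1]=1 prod=2 -> [4 2 7 11]
Step 2: demand=4,sold=4 ship[2->3]=1 ship[1->2]=2 ship[0->1]=1 prod=2 -> [5 1 8 8]
Step 3: demand=4,sold=4 ship[2->3]=1 ship[1->2]=1 ship[0->1]=1 prod=2 -> [6 1 8 5]
Step 4: demand=4,sold=4 ship[2->3]=1 ship[1->2]=1 ship[0->1]=1 prod=2 -> [7 1 8 2]
Step 5: demand=4,sold=2 ship[2->3]=1 ship[1->2]=1 ship[0->1]=1 prod=2 -> [8 1 8 1]
Step 6: demand=4,sold=1 ship[2->3]=1 ship[1->2]=1 ship[0->1]=1 prod=2 -> [9 1 8 1]
Step 7: demand=4,sold=1 ship[2->3]=1 ship[1->2]=1 ship[0->1]=1 prod=2 -> [10 1 8 1]
Step 8: demand=4,sold=1 ship[2->3]=1 ship[1->2]=1 ship[0->1]=1 prod=2 -> [11 1 8 1]
Step 9: demand=4,sold=1 ship[2->3]=1 ship[1->2]=1 ship[0->1]=1 prod=2 -> [12 1 8 1]
Step 10: demand=4,sold=1 ship[2->3]=1 ship[1->2]=1 ship[0->1]=1 prod=2 -> [13 1 8 1]
Step 11: demand=4,sold=1 ship[2->3]=1 ship[1->2]=1 ship[0->1]=1 prod=2 -> [14 1 8 1]
Step 12: demand=4,sold=1 ship[2->3]=1 ship[1->2]=1 ship[0->1]=1 prod=2 -> [15 1 8 1]
First stockout at step 5

5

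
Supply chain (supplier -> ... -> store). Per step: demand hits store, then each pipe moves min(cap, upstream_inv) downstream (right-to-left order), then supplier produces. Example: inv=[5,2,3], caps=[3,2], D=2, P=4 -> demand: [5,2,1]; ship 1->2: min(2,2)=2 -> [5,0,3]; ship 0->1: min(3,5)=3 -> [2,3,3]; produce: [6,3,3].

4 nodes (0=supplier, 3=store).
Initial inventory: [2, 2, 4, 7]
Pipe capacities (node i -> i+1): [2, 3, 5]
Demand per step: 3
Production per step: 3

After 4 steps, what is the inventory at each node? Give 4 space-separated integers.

Step 1: demand=3,sold=3 ship[2->3]=4 ship[1->2]=2 ship[0->1]=2 prod=3 -> inv=[3 2 2 8]
Step 2: demand=3,sold=3 ship[2->3]=2 ship[1->2]=2 ship[0->1]=2 prod=3 -> inv=[4 2 2 7]
Step 3: demand=3,sold=3 ship[2->3]=2 ship[1->2]=2 ship[0->1]=2 prod=3 -> inv=[5 2 2 6]
Step 4: demand=3,sold=3 ship[2->3]=2 ship[1->2]=2 ship[0->1]=2 prod=3 -> inv=[6 2 2 5]

6 2 2 5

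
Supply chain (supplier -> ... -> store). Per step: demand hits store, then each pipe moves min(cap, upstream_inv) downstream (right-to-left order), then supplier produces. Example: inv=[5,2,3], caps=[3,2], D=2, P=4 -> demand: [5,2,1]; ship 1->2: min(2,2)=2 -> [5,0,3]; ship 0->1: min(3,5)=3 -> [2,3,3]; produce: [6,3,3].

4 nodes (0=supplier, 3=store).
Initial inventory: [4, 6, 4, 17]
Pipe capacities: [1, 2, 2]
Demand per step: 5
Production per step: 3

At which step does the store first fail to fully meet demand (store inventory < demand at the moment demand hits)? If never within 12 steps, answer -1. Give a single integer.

Step 1: demand=5,sold=5 ship[2->3]=2 ship[1->2]=2 ship[0->1]=1 prod=3 -> [6 5 4 14]
Step 2: demand=5,sold=5 ship[2->3]=2 ship[1->2]=2 ship[0->1]=1 prod=3 -> [8 4 4 11]
Step 3: demand=5,sold=5 ship[2->3]=2 ship[1->2]=2 ship[0->1]=1 prod=3 -> [10 3 4 8]
Step 4: demand=5,sold=5 ship[2->3]=2 ship[1->2]=2 ship[0->1]=1 prod=3 -> [12 2 4 5]
Step 5: demand=5,sold=5 ship[2->3]=2 ship[1->2]=2 ship[0->1]=1 prod=3 -> [14 1 4 2]
Step 6: demand=5,sold=2 ship[2->3]=2 ship[1->2]=1 ship[0->1]=1 prod=3 -> [16 1 3 2]
Step 7: demand=5,sold=2 ship[2->3]=2 ship[1->2]=1 ship[0->1]=1 prod=3 -> [18 1 2 2]
Step 8: demand=5,sold=2 ship[2->3]=2 ship[1->2]=1 ship[0->1]=1 prod=3 -> [20 1 1 2]
Step 9: demand=5,sold=2 ship[2->3]=1 ship[1->2]=1 ship[0->1]=1 prod=3 -> [22 1 1 1]
Step 10: demand=5,sold=1 ship[2->3]=1 ship[1->2]=1 ship[0->1]=1 prod=3 -> [24 1 1 1]
Step 11: demand=5,sold=1 ship[2->3]=1 ship[1->2]=1 ship[0->1]=1 prod=3 -> [26 1 1 1]
Step 12: demand=5,sold=1 ship[2->3]=1 ship[1->2]=1 ship[0->1]=1 prod=3 -> [28 1 1 1]
First stockout at step 6

6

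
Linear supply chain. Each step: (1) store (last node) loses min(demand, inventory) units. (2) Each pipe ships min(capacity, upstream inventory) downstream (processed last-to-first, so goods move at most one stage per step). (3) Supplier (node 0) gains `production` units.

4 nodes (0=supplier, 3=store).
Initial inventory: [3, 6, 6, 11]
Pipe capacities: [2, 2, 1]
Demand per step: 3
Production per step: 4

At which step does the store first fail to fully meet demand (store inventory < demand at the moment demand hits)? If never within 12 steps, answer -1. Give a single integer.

Step 1: demand=3,sold=3 ship[2->3]=1 ship[1->2]=2 ship[0->1]=2 prod=4 -> [5 6 7 9]
Step 2: demand=3,sold=3 ship[2->3]=1 ship[1->2]=2 ship[0->1]=2 prod=4 -> [7 6 8 7]
Step 3: demand=3,sold=3 ship[2->3]=1 ship[1->2]=2 ship[0->1]=2 prod=4 -> [9 6 9 5]
Step 4: demand=3,sold=3 ship[2->3]=1 ship[1->2]=2 ship[0->1]=2 prod=4 -> [11 6 10 3]
Step 5: demand=3,sold=3 ship[2->3]=1 ship[1->2]=2 ship[0->1]=2 prod=4 -> [13 6 11 1]
Step 6: demand=3,sold=1 ship[2->3]=1 ship[1->2]=2 ship[0->1]=2 prod=4 -> [15 6 12 1]
Step 7: demand=3,sold=1 ship[2->3]=1 ship[1->2]=2 ship[0->1]=2 prod=4 -> [17 6 13 1]
Step 8: demand=3,sold=1 ship[2->3]=1 ship[1->2]=2 ship[0->1]=2 prod=4 -> [19 6 14 1]
Step 9: demand=3,sold=1 ship[2->3]=1 ship[1->2]=2 ship[0->1]=2 prod=4 -> [21 6 15 1]
Step 10: demand=3,sold=1 ship[2->3]=1 ship[1->2]=2 ship[0->1]=2 prod=4 -> [23 6 16 1]
Step 11: demand=3,sold=1 ship[2->3]=1 ship[1->2]=2 ship[0->1]=2 prod=4 -> [25 6 17 1]
Step 12: demand=3,sold=1 ship[2->3]=1 ship[1->2]=2 ship[0->1]=2 prod=4 -> [27 6 18 1]
First stockout at step 6

6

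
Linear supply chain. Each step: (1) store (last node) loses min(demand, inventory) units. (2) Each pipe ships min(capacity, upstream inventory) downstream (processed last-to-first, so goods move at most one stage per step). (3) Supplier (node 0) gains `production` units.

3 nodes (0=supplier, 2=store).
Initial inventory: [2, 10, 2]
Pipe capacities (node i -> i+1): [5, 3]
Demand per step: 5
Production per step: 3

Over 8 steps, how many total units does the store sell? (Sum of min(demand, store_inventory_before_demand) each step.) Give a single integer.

Step 1: sold=2 (running total=2) -> [3 9 3]
Step 2: sold=3 (running total=5) -> [3 9 3]
Step 3: sold=3 (running total=8) -> [3 9 3]
Step 4: sold=3 (running total=11) -> [3 9 3]
Step 5: sold=3 (running total=14) -> [3 9 3]
Step 6: sold=3 (running total=17) -> [3 9 3]
Step 7: sold=3 (running total=20) -> [3 9 3]
Step 8: sold=3 (running total=23) -> [3 9 3]

Answer: 23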